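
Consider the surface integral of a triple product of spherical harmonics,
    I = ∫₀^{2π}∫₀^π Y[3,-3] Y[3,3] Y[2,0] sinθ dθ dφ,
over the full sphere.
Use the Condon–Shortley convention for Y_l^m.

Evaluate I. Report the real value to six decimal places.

Rules hold: Σm=0, L=8 even, 0≤2≤6.
N = 7·7·5 = 245
Δ = 4!·2!·2!/9! = 1/3780
Racah Σ t=1..3: t=1:−1/24 t=2:+1/4 t=3:−1/24 = 1/6
⇒ 3j(3 3 2; 0 0 0)² = 4/105, sgn +1
Racah Σ t=4..4: t=4:+1/96 = 1/96
⇒ 3j(3 3 2; -3 3 0)² = 5/84, sgn +1
4πI² = N·(3j₀)²·(3jₘ)² = 5/9
I = +1·√(0.555556/4π) = 0.21026104

0.210261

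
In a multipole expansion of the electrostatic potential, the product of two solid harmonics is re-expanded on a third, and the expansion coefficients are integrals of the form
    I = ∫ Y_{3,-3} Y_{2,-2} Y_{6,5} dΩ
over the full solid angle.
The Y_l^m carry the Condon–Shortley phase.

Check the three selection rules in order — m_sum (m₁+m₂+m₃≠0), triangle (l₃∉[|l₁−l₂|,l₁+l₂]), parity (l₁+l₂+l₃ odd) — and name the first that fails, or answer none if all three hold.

Σmᵢ = 0  ✓
l₃∈[|l₁−l₂|,l₁+l₂]=[1,5], have l₃=6  ✗
Σlᵢ = 11 ⇒ odd

triangle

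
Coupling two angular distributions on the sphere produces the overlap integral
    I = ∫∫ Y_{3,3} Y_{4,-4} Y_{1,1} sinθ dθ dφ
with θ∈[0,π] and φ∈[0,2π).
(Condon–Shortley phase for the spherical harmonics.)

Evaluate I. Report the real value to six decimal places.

m-sum 0 ✓  L=8 even ✓  1≤1≤7 ✓
Π(2lᵢ+1) = 7×9×3 = 189
triangle coeff Δ(3,4,1) = 1/252
Σ_t [3,3]: t=3:−1/36 = -1/36
(3j)²=4/63 [(3 4 1; 0 0 0)], sign=+1
Σ_t [0,0]: t=0:+1/1440 = 1/1440
(3j)²=1/9 [(3 4 1; 3 -4 1)], sign=+1
⇒ 4πI² = 4/3
I = (+1)√(4/3/(4π)) = 0.32573501

0.325735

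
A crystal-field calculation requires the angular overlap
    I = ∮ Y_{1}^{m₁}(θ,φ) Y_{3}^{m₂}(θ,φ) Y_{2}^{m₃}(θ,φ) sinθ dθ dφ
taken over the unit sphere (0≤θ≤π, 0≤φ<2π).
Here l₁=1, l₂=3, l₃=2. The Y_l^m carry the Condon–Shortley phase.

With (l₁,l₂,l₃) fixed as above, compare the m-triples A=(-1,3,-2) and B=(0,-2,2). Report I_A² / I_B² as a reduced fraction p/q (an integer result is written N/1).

3/1

l's match ⇒ only the (l;m) 3-j factors differ between A and B.
A: triangle coeff Δ(1,3,2) = 1/105; Σ_t [2,2]: t=2:+1/48 = 1/48; (3j)²=1/7 [(1 3 2; -1 3 -2)], sign=+1
B: triangle coeff Δ(1,3,2) = 1/105; Σ_t [1,1]: t=1:−1/24 = -1/24; (3j)²=1/21 [(1 3 2; 0 -2 2)], sign=-1
I_A²/I_B² = (1/7)/(1/21) = 3/1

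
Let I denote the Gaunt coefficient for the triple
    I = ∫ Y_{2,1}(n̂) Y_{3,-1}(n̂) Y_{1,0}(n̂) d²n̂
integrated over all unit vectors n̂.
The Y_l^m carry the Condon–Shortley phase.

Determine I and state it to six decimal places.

Rules hold: Σm=0, L=6 even, 1≤1≤5.
N = 5·7·3 = 105
Δ = 4!·0!·2!/7! = 1/105
Racah Σ t=2..2: t=2:+1/4 = 1/4
⇒ 3j(2 3 1; 0 0 0)² = 3/35, sgn -1
Racah Σ t=1..1: t=1:−1/6 = -1/6
⇒ 3j(2 3 1; 1 -1 0)² = 8/105, sgn +1
4πI² = N·(3j₀)²·(3jₘ)² = 24/35
I = -1·√(0.685714/4π) = -0.23359668

-0.233597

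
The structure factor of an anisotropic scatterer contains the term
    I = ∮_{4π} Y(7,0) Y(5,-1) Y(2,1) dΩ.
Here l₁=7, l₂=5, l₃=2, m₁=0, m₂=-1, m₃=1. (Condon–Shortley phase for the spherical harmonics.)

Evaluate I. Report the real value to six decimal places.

0.177378

Checks pass: Σm=0; 14 even; l₃=2∈[2,12].
(2·7+1)(2·5+1)(2·2+1) = 825
Δ: 10! 4! 0! / 15! → 1/15015
sum: t=5:−1/57600 = -1/57600
3j²(7 5 2; 0 0 0) = Δ·Π!·Σ² = 21/715  (sign -1)
sum: t=4:+1/103680 = 1/103680
3j²(7 5 2; 0 -1 1) = Δ·Π!·Σ² = 7/429  (sign -1)
combine: 4πI² = 825·21/715·7/429 = 735/1859
take √, sign +1: I = 0.17737771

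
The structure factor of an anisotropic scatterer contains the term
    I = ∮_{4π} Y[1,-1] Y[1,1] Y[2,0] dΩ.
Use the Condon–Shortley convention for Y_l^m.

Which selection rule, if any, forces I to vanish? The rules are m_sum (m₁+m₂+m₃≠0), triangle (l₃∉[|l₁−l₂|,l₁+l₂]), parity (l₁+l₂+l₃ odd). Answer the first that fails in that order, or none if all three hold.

none

Σmᵢ = 0  ✓
l₃∈[|l₁−l₂|,l₁+l₂]=[0,2], have l₃=2  ✓
Σlᵢ = 4 ⇒ even  ✓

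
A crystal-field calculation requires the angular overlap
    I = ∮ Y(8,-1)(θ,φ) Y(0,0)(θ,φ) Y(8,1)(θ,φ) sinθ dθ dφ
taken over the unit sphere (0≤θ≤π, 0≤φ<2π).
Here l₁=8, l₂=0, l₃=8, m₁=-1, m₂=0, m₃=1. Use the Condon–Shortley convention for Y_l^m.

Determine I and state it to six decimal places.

Checks pass: Σm=0; 16 even; l₃=8∈[8,8].
(2·8+1)(2·0+1)(2·8+1) = 289
Δ: 0! 16! 0! / 17! → 1/17
sum: t=0:+1/1625702400 = 1/1625702400
3j²(8 0 8; 0 0 0) = Δ·Π!·Σ² = 1/17  (sign +1)
sum: t=0:+1/1828915200 = 1/1828915200
3j²(8 0 8; -1 0 1) = Δ·Π!·Σ² = 1/17  (sign -1)
combine: 4πI² = 289·1/17·1/17 = 1/1
take √, sign -1: I = -0.28209479

-0.282095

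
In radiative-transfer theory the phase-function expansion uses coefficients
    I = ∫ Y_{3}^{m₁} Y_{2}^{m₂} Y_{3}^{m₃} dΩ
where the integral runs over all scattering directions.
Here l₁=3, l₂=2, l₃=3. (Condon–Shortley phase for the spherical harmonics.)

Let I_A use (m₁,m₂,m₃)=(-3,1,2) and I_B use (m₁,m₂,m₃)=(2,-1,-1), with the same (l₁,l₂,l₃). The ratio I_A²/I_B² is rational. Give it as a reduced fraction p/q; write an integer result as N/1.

Same 3,2,3: normalisation and zero-m 3j drop out of the ratio.
A: Δ: 2! 4! 2! / 9! → 1/3780; sum: t=2:+1/48 = 1/48; 3j²(3 2 3; -3 1 2) = Δ·Π!·Σ² = 5/84  (sign -1)
B: Δ: 2! 4! 2! / 9! → 1/3780; sum: t=0:+1/12 t=1:−1/48 = 1/16; 3j²(3 2 3; 2 -1 -1) = Δ·Π!·Σ² = 1/28  (sign +1)
I_A²/I_B² = (5/84)/(1/28) = 5/3

5/3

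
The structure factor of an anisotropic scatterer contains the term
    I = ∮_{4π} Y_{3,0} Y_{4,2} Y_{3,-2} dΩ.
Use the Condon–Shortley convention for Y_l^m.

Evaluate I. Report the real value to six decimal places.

-0.044418

Checks pass: Σm=0; 10 even; l₃=3∈[1,7].
(2·3+1)(2·4+1)(2·3+1) = 441
Δ: 4! 2! 4! / 11! → 1/34650
sum: t=1:−1/72 t=2:+1/16 t=3:−1/72 = 5/144
3j²(3 4 3; 0 0 0) = Δ·Π!·Σ² = 2/77  (sign -1)
sum: t=2:+1/96 t=3:−1/72 = -1/288
3j²(3 4 3; 0 2 -2) = Δ·Π!·Σ² = 1/462  (sign +1)
combine: 4πI² = 441·2/77·1/462 = 3/121
take √, sign -1: I = -0.04441841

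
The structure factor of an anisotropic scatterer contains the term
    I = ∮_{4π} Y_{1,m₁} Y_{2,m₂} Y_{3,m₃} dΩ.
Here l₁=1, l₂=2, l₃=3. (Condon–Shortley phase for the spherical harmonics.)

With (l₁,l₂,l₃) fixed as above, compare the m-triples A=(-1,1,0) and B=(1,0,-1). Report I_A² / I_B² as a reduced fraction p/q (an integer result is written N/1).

1/2

Shared (l₁,l₂,l₃)=(1,2,3): N and (l;000)² cancel in I_A²/I_B².
A: Δ = 0!·2!·4!/7! = 1/105; Racah Σ t=0..0: t=0:+1/12 = 1/12; ⇒ 3j(1 2 3; -1 1 0)² = 1/35, sgn -1
B: Δ = 0!·2!·4!/7! = 1/105; Racah Σ t=0..0: t=0:+1/8 = 1/8; ⇒ 3j(1 2 3; 1 0 -1)² = 2/35, sgn +1
I_A²/I_B² = (1/35)/(2/35) = 1/2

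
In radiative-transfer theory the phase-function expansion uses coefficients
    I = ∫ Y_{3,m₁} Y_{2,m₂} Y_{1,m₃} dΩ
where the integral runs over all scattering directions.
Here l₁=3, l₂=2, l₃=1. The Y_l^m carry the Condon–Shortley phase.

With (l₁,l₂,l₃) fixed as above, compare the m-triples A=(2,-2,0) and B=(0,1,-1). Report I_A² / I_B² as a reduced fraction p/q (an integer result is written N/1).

5/3

Shared (l₁,l₂,l₃)=(3,2,1): N and (l;000)² cancel in I_A²/I_B².
A: Δ = 4!·2!·0!/7! = 1/105; Racah Σ t=0..0: t=0:+1/24 = 1/24; ⇒ 3j(3 2 1; 2 -2 0)² = 1/21, sgn -1
B: Δ = 4!·2!·0!/7! = 1/105; Racah Σ t=3..3: t=3:−1/12 = -1/12; ⇒ 3j(3 2 1; 0 1 -1)² = 1/35, sgn -1
I_A²/I_B² = (1/21)/(1/35) = 5/3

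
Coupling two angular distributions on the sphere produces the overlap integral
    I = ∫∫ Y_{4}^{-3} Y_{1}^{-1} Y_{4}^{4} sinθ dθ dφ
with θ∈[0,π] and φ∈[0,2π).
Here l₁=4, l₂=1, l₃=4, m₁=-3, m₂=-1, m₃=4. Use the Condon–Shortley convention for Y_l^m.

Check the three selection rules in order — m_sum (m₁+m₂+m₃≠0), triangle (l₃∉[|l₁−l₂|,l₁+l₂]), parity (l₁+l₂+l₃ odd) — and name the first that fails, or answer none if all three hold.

m₁+m₂+m₃ = -3 − 1 + 4 = 0  ✓
triangle: |4−1|=3 ≤ l₃=4 ≤ 4+1=5  ✓
parity: l₁+l₂+l₃ = 9 is odd  ✗

parity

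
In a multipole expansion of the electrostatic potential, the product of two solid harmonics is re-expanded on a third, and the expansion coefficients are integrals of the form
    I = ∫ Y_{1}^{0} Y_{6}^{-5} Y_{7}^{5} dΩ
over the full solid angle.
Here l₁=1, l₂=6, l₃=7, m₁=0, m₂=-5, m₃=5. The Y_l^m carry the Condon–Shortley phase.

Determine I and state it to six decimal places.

Rules hold: Σm=0, L=14 even, 5≤7≤7.
N = 3·13·15 = 585
Δ = 0!·2!·12!/15! = 1/1365
Racah Σ t=0..0: t=0:+1/518400 = 1/518400
⇒ 3j(1 6 7; 0 0 0)² = 7/195, sgn -1
Racah Σ t=0..0: t=0:+1/39916800 = 1/39916800
⇒ 3j(1 6 7; 0 -5 5)² = 8/455, sgn +1
4πI² = N·(3j₀)²·(3jₘ)² = 24/65
I = -1·√(0.369231/4π) = -0.17141310

-0.171413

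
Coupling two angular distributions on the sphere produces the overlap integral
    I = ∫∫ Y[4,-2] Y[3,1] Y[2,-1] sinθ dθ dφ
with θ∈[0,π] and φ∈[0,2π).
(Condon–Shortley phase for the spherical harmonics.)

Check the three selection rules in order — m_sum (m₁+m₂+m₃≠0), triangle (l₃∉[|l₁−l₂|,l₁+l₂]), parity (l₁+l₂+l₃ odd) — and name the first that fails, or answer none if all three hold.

m_sum

Σmᵢ = -2  ✗
l₃∈[|l₁−l₂|,l₁+l₂]=[1,7], have l₃=2
Σlᵢ = 9 ⇒ odd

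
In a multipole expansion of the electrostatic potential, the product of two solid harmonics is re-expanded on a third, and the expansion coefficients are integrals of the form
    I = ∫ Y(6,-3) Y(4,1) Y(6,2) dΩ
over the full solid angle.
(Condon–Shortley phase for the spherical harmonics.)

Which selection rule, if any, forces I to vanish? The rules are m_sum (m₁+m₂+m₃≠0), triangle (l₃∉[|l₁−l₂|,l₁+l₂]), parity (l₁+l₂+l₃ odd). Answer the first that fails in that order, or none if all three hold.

azimuthal sum: -3 + 1 + 2 = 0  ✓
2 ≤ 6 ≤ 10 (triangle on l)  ✓
L = 6 + 4 + 6 = 16 (even)  ✓

none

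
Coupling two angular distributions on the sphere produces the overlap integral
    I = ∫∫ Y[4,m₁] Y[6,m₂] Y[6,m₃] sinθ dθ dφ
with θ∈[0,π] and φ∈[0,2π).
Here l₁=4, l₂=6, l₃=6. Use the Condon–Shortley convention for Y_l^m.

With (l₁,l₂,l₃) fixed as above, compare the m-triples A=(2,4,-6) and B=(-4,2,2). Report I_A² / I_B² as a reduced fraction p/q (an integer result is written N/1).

l's match ⇒ only the (l;m) 3-j factors differ between A and B.
A: triangle coeff Δ(4,6,6) = 1/15315300; Σ_t [2,2]: t=2:+1/3870720 = 1/3870720; (3j)²=135/6188 [(4 6 6; 2 4 -6)], sign=+1
B: triangle coeff Δ(4,6,6) = 1/15315300; Σ_t [4,4]: t=4:+1/331776 = 1/331776; (3j)²=490/21879 [(4 6 6; -4 2 2)], sign=+1
I_A²/I_B² = (135/6188)/(490/21879) = 2673/2744

2673/2744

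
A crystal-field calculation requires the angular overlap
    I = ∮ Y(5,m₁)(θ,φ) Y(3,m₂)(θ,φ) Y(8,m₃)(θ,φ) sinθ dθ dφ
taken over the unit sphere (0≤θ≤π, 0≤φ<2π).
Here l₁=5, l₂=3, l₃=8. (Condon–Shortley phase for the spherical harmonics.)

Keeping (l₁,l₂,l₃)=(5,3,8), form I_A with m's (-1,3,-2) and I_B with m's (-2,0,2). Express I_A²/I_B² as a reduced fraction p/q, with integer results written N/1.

7/80

Shared (l₁,l₂,l₃)=(5,3,8): N and (l;000)² cancel in I_A²/I_B².
A: Δ = 0!·10!·6!/17! = 1/136136; Racah Σ t=0..0: t=0:+1/12441600 = 1/12441600; ⇒ 3j(5 3 8; -1 3 -2)² = 15/9724, sgn +1
B: Δ = 0!·10!·6!/17! = 1/136136; Racah Σ t=0..0: t=0:+1/1088640 = 1/1088640; ⇒ 3j(5 3 8; -2 0 2)² = 300/17017, sgn +1
I_A²/I_B² = (15/9724)/(300/17017) = 7/80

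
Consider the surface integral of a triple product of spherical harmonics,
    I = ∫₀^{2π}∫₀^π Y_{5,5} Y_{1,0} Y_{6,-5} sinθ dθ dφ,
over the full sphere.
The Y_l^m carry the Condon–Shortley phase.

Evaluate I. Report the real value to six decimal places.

m-sum 0 ✓  L=12 even ✓  4≤6≤6 ✓
Π(2lᵢ+1) = 11×3×13 = 429
triangle coeff Δ(5,1,6) = 1/858
Σ_t [0,0]: t=0:+1/14400 = 1/14400
(3j)²=6/143 [(5 1 6; 0 0 0)], sign=+1
Σ_t [0,0]: t=0:+1/3628800 = 1/3628800
(3j)²=1/78 [(5 1 6; 5 0 -5)], sign=-1
⇒ 4πI² = 3/13
I = (-1)√(3/13/(4π)) = -0.13551395

-0.135514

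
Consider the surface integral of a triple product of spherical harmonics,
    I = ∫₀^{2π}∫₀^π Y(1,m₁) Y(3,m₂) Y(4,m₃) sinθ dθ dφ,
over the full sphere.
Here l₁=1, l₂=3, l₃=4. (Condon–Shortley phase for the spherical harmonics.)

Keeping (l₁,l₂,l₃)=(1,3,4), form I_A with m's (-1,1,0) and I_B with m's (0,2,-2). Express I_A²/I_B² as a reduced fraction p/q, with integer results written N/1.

1/2

l's match ⇒ only the (l;m) 3-j factors differ between A and B.
A: triangle coeff Δ(1,3,4) = 1/252; Σ_t [0,0]: t=0:+1/96 = 1/96; (3j)²=1/42 [(1 3 4; -1 1 0)], sign=+1
B: triangle coeff Δ(1,3,4) = 1/252; Σ_t [0,0]: t=0:+1/120 = 1/120; (3j)²=1/21 [(1 3 4; 0 2 -2)], sign=+1
I_A²/I_B² = (1/42)/(1/21) = 1/2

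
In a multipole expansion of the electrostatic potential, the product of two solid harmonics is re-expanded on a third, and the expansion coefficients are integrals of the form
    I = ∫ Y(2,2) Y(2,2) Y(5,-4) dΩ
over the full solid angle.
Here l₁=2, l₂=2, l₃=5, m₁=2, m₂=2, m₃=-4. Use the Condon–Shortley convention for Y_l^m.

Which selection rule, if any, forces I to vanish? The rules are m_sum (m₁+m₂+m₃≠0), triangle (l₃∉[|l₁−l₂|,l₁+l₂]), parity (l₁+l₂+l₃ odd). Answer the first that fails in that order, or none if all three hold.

triangle

Σmᵢ = 0  ✓
l₃∈[|l₁−l₂|,l₁+l₂]=[0,4], have l₃=5  ✗
Σlᵢ = 9 ⇒ odd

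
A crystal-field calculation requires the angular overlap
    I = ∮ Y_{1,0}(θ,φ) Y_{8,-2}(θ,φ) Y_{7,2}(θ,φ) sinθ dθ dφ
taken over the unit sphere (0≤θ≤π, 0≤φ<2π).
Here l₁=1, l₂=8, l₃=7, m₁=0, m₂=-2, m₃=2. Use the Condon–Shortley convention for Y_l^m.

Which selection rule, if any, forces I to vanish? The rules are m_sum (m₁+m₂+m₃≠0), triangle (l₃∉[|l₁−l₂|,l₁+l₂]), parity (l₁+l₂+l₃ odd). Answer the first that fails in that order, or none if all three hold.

none

Σmᵢ = 0  ✓
l₃∈[|l₁−l₂|,l₁+l₂]=[7,9], have l₃=7  ✓
Σlᵢ = 16 ⇒ even  ✓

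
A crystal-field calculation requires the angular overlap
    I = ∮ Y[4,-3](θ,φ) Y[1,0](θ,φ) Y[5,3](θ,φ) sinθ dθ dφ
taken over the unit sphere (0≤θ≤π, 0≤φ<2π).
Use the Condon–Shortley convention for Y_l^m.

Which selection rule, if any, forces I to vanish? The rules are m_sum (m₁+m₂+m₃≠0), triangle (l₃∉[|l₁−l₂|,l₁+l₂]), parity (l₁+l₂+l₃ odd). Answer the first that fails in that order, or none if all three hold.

none

m₁+m₂+m₃ = -3 + 0 + 3 = 0  ✓
triangle: |4−1|=3 ≤ l₃=5 ≤ 4+1=5  ✓
parity: l₁+l₂+l₃ = 10 is even  ✓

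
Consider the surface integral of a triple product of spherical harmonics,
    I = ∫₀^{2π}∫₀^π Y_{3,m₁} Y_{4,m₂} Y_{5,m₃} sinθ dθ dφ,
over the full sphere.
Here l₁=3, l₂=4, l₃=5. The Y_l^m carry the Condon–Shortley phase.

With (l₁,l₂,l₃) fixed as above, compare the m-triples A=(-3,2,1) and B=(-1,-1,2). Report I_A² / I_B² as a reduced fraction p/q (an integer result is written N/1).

3375/3584

Shared (l₁,l₂,l₃)=(3,4,5): N and (l;000)² cancel in I_A²/I_B².
A: Δ = 2!·4!·6!/13! = 1/180180; Racah Σ t=2..2: t=2:+1/2304 = 1/2304; ⇒ 3j(3 4 5; -3 2 1)² = 75/4004, sgn +1
B: Δ = 2!·4!·6!/13! = 1/180180; Racah Σ t=0..2: t=0:+1/1728 t=1:−1/288 t=2:+1/960 = -1/540; ⇒ 3j(3 4 5; -1 -1 2)² = 128/6435, sgn +1
I_A²/I_B² = (75/4004)/(128/6435) = 3375/3584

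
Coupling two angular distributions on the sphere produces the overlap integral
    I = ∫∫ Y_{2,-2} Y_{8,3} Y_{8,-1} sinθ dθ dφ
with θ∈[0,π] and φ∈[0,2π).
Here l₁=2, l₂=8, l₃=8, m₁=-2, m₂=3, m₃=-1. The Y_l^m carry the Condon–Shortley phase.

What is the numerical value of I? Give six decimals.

0.184248

Rules hold: Σm=0, L=18 even, 6≤8≤10.
N = 5·17·17 = 1445
Δ = 2!·2!·14!/19! = 1/348840
Racah Σ t=0..2: t=0:+1/116121600 t=1:−1/25401600 t=2:+1/116121600 = -1/45158400
⇒ 3j(2 8 8; 0 0 0)² = 24/1615, sgn -1
Racah Σ t=2..2: t=2:+1/174182400 = 1/174182400
⇒ 3j(2 8 8; -2 3 -1)² = 77/3876, sgn -1
4πI² = N·(3j₀)²·(3jₘ)² = 154/361
I = +1·√(0.426593/4π) = 0.18424759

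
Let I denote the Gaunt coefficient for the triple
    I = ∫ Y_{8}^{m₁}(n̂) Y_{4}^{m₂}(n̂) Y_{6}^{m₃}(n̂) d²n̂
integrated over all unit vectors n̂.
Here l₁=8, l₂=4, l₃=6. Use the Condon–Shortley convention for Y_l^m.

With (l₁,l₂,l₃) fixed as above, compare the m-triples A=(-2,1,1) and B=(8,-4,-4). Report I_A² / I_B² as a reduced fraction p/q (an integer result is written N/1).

Same 8,4,6: normalisation and zero-m 3j drop out of the ratio.
A: Δ: 6! 10! 2! / 19! → 1/23279256; sum: t=3:−1/2177280 t=4:+1/829440 t=5:−1/3456000 = 199/435456000; 3j²(8 4 6; -2 1 1) = Δ·Π!·Σ² = 39601/3879876  (sign -1)
B: Δ: 6! 10! 2! / 19! → 1/23279256; sum: t=0:+1/5225472000 = 1/5225472000; 3j²(8 4 6; 8 -4 -4) = Δ·Π!·Σ² = 28/2907  (sign +1)
I_A²/I_B² = (39601/3879876)/(28/2907) = 118803/112112

118803/112112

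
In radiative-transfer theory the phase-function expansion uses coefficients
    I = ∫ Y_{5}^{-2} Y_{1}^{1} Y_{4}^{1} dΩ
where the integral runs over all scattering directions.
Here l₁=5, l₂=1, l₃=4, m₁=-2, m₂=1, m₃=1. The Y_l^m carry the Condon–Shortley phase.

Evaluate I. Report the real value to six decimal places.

0.225034

m-sum 0 ✓  L=10 even ✓  4≤4≤6 ✓
Π(2lᵢ+1) = 11×3×9 = 297
triangle coeff Δ(5,1,4) = 1/495
Σ_t [1,1]: t=1:−1/576 = -1/576
(3j)²=5/99 [(5 1 4; 0 0 0)], sign=-1
Σ_t [2,2]: t=2:+1/1440 = 1/1440
(3j)²=7/165 [(5 1 4; -2 1 1)], sign=-1
⇒ 4πI² = 7/11
I = (+1)√(7/11/(4π)) = 0.22503380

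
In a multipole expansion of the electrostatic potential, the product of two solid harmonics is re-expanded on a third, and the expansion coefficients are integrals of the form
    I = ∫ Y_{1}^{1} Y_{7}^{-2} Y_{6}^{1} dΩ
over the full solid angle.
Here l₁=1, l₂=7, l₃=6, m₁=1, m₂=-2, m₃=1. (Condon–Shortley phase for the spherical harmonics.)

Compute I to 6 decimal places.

Checks pass: Σm=0; 14 even; l₃=6∈[6,8].
(2·1+1)(2·7+1)(2·6+1) = 585
Δ: 2! 0! 12! / 15! → 1/1365
sum: t=1:−1/518400 = -1/518400
3j²(1 7 6; 0 0 0) = Δ·Π!·Σ² = 7/195  (sign -1)
sum: t=0:+1/1209600 = 1/1209600
3j²(1 7 6; 1 -2 1) = Δ·Π!·Σ² = 12/455  (sign -1)
combine: 4πI² = 585·7/195·12/455 = 36/65
take √, sign +1: I = 0.20993732

0.209937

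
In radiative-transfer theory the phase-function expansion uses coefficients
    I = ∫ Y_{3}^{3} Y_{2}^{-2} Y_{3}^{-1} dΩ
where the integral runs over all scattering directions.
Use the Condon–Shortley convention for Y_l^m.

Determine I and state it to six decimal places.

Checks pass: Σm=0; 8 even; l₃=3∈[1,5].
(2·3+1)(2·2+1)(2·3+1) = 245
Δ: 2! 4! 2! / 9! → 1/3780
sum: t=0:+1/24 t=1:−1/4 t=2:+1/24 = -1/6
3j²(3 2 3; 0 0 0) = Δ·Π!·Σ² = 4/105  (sign +1)
sum: t=0:+1/96 = 1/96
3j²(3 2 3; 3 -2 -1) = Δ·Π!·Σ² = 1/42  (sign +1)
combine: 4πI² = 245·4/105·1/42 = 2/9
take √, sign +1: I = 0.13298076

0.132981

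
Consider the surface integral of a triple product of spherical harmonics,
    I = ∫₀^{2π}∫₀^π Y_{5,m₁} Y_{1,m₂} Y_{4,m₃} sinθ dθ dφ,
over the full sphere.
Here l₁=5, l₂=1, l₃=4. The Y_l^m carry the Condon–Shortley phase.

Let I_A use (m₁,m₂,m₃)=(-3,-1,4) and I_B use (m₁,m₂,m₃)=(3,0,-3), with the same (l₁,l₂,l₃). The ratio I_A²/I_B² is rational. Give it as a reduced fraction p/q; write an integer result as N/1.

l's match ⇒ only the (l;m) 3-j factors differ between A and B.
A: triangle coeff Δ(5,1,4) = 1/495; Σ_t [0,0]: t=0:+1/80640 = 1/80640; (3j)²=1/495 [(5 1 4; -3 -1 4)], sign=+1
B: triangle coeff Δ(5,1,4) = 1/495; Σ_t [1,1]: t=1:−1/5040 = -1/5040; (3j)²=16/495 [(5 1 4; 3 0 -3)], sign=+1
I_A²/I_B² = (1/495)/(16/495) = 1/16

1/16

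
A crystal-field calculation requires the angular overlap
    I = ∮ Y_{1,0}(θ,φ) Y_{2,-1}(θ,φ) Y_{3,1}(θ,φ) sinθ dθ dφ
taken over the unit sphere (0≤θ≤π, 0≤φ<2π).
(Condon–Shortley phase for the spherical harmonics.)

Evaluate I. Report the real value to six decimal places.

Checks pass: Σm=0; 6 even; l₃=3∈[1,3].
(2·1+1)(2·2+1)(2·3+1) = 105
Δ: 0! 2! 4! / 7! → 1/105
sum: t=0:+1/4 = 1/4
3j²(1 2 3; 0 0 0) = Δ·Π!·Σ² = 3/35  (sign -1)
sum: t=0:+1/6 = 1/6
3j²(1 2 3; 0 -1 1) = Δ·Π!·Σ² = 8/105  (sign +1)
combine: 4πI² = 105·3/35·8/105 = 24/35
take √, sign -1: I = -0.23359668

-0.233597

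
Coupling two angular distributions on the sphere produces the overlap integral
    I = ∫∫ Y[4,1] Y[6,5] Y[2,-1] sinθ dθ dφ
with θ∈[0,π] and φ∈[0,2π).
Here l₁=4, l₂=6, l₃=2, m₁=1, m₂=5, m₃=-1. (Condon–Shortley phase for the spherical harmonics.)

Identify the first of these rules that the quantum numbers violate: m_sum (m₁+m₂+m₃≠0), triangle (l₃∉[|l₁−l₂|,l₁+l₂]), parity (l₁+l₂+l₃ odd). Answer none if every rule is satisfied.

azimuthal sum: 1 + 5 − 1 = 5  ✗
2 ≤ 2 ≤ 10 (triangle on l)
L = 4 + 6 + 2 = 12 (even)

m_sum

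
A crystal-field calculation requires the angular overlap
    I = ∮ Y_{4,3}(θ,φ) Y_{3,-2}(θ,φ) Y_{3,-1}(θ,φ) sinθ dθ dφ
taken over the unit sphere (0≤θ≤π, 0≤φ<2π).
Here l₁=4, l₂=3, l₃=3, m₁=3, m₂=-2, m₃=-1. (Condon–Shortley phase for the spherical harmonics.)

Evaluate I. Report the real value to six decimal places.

Rules hold: Σm=0, L=10 even, 1≤3≤7.
N = 9·7·7 = 441
Δ = 4!·4!·2!/11! = 1/34650
Racah Σ t=1..3: t=1:−1/72 t=2:+1/16 t=3:−1/72 = 5/144
⇒ 3j(4 3 3; 0 0 0)² = 2/77, sgn -1
Racah Σ t=0..1: t=0:+1/144 t=1:−1/288 = 1/288
⇒ 3j(4 3 3; 3 -2 -1)² = 1/99, sgn +1
4πI² = N·(3j₀)²·(3jₘ)² = 14/121
I = -1·√(0.115702/4π) = -0.09595473

-0.095955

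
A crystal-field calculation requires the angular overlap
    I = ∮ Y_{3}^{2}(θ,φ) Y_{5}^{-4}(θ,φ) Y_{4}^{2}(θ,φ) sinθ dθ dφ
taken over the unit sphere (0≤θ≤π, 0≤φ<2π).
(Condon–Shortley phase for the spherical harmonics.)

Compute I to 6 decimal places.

0.143343

Rules hold: Σm=0, L=12 even, 2≤4≤8.
N = 7·11·9 = 693
Δ = 4!·2!·6!/13! = 1/180180
Racah Σ t=1..3: t=1:−1/576 t=2:+1/144 t=3:−1/576 = 1/288
⇒ 3j(3 5 4; 0 0 0)² = 20/1001, sgn +1
Racah Σ t=0..1: t=0:+1/2880 t=1:−1/8640 = 1/4320
⇒ 3j(3 5 4; 2 -4 2)² = 8/429, sgn +1
4πI² = N·(3j₀)²·(3jₘ)² = 480/1859
I = +1·√(0.258203/4π) = 0.14334284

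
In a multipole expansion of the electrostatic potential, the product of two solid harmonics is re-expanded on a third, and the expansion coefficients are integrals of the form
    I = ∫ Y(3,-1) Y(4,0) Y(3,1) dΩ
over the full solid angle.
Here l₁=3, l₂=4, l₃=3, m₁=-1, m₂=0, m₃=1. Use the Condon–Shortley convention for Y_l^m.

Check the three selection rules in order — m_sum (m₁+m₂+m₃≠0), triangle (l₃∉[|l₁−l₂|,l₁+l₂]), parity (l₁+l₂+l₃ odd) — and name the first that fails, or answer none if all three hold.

m₁+m₂+m₃ = -1 + 0 + 1 = 0  ✓
triangle: |3−4|=1 ≤ l₃=3 ≤ 3+4=7  ✓
parity: l₁+l₂+l₃ = 10 is even  ✓

none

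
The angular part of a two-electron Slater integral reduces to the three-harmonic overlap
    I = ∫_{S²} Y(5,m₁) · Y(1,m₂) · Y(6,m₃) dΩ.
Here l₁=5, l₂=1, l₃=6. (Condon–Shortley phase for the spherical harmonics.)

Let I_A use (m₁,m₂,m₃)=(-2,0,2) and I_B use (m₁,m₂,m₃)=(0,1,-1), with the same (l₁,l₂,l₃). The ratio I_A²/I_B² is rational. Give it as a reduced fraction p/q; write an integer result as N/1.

Shared (l₁,l₂,l₃)=(5,1,6): N and (l;000)² cancel in I_A²/I_B².
A: Δ = 0!·10!·2!/13! = 1/858; Racah Σ t=0..0: t=0:+1/30240 = 1/30240; ⇒ 3j(5 1 6; -2 0 2)² = 16/429, sgn +1
B: Δ = 0!·10!·2!/13! = 1/858; Racah Σ t=0..0: t=0:+1/28800 = 1/28800; ⇒ 3j(5 1 6; 0 1 -1)² = 7/286, sgn -1
I_A²/I_B² = (16/429)/(7/286) = 32/21

32/21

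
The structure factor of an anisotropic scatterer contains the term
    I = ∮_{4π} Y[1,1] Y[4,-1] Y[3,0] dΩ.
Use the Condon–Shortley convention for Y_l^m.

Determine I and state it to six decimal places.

-0.194664

m-sum 0 ✓  L=8 even ✓  3≤3≤5 ✓
Π(2lᵢ+1) = 3×9×7 = 189
triangle coeff Δ(1,4,3) = 1/252
Σ_t [1,1]: t=1:−1/36 = -1/36
(3j)²=4/63 [(1 4 3; 0 0 0)], sign=+1
Σ_t [0,0]: t=0:+1/72 = 1/72
(3j)²=5/126 [(1 4 3; 1 -1 0)], sign=-1
⇒ 4πI² = 10/21
I = (-1)√(10/21/(4π)) = -0.19466390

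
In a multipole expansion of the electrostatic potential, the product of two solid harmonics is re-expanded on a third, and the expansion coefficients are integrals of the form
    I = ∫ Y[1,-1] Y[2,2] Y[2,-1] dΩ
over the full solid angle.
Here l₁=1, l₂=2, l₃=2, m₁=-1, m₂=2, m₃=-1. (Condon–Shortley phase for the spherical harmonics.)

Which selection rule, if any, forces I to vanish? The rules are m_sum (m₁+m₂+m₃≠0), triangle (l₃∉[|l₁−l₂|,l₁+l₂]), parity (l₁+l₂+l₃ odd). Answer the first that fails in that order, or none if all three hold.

parity

Σmᵢ = 0  ✓
l₃∈[|l₁−l₂|,l₁+l₂]=[1,3], have l₃=2  ✓
Σlᵢ = 5 ⇒ odd  ✗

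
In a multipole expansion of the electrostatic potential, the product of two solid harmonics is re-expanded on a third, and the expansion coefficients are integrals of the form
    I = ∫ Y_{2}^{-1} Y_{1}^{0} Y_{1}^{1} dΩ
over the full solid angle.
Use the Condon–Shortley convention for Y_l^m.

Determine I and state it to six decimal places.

-0.218510

m-sum 0 ✓  L=4 even ✓  1≤1≤3 ✓
Π(2lᵢ+1) = 5×3×3 = 45
triangle coeff Δ(2,1,1) = 1/30
Σ_t [1,1]: t=1:−1/1 = -1/1
(3j)²=2/15 [(2 1 1; 0 0 0)], sign=+1
Σ_t [1,1]: t=1:−1/2 = -1/2
(3j)²=1/10 [(2 1 1; -1 0 1)], sign=-1
⇒ 4πI² = 3/5
I = (-1)√(3/5/(4π)) = -0.21850969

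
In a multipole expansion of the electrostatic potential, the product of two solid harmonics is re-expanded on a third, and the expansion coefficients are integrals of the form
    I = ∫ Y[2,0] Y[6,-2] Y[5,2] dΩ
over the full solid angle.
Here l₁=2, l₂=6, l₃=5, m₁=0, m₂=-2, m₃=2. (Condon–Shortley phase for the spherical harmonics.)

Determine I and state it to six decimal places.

0.000000

L=13 odd ⇒ parity kills the (l;000) factor ⇒ I = 0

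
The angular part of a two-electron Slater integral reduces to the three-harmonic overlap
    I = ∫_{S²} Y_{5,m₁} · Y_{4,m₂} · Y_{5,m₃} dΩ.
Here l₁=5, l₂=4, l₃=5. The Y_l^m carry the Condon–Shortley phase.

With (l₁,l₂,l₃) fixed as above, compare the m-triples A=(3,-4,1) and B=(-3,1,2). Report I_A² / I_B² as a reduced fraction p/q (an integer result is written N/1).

Same 5,4,5: normalisation and zero-m 3j drop out of the ratio.
A: Δ: 4! 6! 4! / 15! → 1/3153150; sum: t=0:+1/27648 = 1/27648; 3j²(5 4 5; 3 -4 1) = Δ·Π!·Σ² = 10/429  (sign +1)
B: Δ: 4! 6! 4! / 15! → 1/3153150; sum: t=2:+1/17280 t=3:−1/2880 t=4:+1/6912 = -1/6912; 3j²(5 4 5; -3 1 2) = Δ·Π!·Σ² = 5/429  (sign +1)
I_A²/I_B² = (10/429)/(5/429) = 2/1

2/1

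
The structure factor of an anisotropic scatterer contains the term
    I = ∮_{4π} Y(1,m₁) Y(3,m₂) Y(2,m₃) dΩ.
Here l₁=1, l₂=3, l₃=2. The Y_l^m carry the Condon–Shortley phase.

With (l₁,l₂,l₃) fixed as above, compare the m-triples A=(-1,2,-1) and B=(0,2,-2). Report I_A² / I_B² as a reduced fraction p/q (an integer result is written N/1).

2/1

Same 1,3,2: normalisation and zero-m 3j drop out of the ratio.
A: Δ: 2! 0! 4! / 7! → 1/105; sum: t=2:+1/12 = 1/12; 3j²(1 3 2; -1 2 -1) = Δ·Π!·Σ² = 2/21  (sign -1)
B: Δ: 2! 0! 4! / 7! → 1/105; sum: t=1:−1/24 = -1/24; 3j²(1 3 2; 0 2 -2) = Δ·Π!·Σ² = 1/21  (sign -1)
I_A²/I_B² = (2/21)/(1/21) = 2/1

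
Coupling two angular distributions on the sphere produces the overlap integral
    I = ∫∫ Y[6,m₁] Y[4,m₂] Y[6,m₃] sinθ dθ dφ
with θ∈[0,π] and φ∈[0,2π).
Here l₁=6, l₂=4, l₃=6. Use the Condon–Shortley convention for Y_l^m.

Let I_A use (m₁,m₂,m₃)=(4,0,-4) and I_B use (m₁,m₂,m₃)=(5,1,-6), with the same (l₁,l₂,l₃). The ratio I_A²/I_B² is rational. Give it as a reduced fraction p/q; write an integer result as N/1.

1024/1815

Shared (l₁,l₂,l₃)=(6,4,6): N and (l;000)² cancel in I_A²/I_B².
A: Δ = 4!·8!·4!/17! = 1/15315300; Racah Σ t=0..2: t=0:+1/829440 t=1:−1/181440 t=2:+1/645120 = -1/362880; ⇒ 3j(6 4 6; 4 0 -4)² = 256/17017, sgn -1
B: Δ = 4!·8!·4!/17! = 1/15315300; Racah Σ t=1..1: t=1:−1/5806080 = -1/5806080; ⇒ 3j(6 4 6; 5 1 -6)² = 165/6188, sgn -1
I_A²/I_B² = (256/17017)/(165/6188) = 1024/1815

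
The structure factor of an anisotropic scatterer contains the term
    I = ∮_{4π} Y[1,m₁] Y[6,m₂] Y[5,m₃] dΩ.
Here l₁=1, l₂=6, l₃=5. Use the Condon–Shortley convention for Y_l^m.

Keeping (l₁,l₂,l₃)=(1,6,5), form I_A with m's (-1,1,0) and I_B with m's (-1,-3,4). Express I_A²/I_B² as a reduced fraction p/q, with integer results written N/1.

7/1

l's match ⇒ only the (l;m) 3-j factors differ between A and B.
A: triangle coeff Δ(1,6,5) = 1/858; Σ_t [2,2]: t=2:+1/28800 = 1/28800; (3j)²=7/286 [(1 6 5; -1 1 0)], sign=-1
B: triangle coeff Δ(1,6,5) = 1/858; Σ_t [2,2]: t=2:+1/725760 = 1/725760; (3j)²=1/286 [(1 6 5; -1 -3 4)], sign=-1
I_A²/I_B² = (7/286)/(1/286) = 7/1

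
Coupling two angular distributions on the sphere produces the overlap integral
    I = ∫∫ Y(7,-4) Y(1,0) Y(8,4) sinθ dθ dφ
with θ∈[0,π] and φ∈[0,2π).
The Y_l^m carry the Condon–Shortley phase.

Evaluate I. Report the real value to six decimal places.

0.211986

Checks pass: Σm=0; 16 even; l₃=8∈[6,8].
(2·7+1)(2·1+1)(2·8+1) = 765
Δ: 0! 14! 2! / 17! → 1/2040
sum: t=0:+1/25401600 = 1/25401600
3j²(7 1 8; 0 0 0) = Δ·Π!·Σ² = 8/255  (sign +1)
sum: t=0:+1/239500800 = 1/239500800
3j²(7 1 8; -4 0 4) = Δ·Π!·Σ² = 2/85  (sign +1)
combine: 4πI² = 765·8/255·2/85 = 48/85
take √, sign +1: I = 0.21198553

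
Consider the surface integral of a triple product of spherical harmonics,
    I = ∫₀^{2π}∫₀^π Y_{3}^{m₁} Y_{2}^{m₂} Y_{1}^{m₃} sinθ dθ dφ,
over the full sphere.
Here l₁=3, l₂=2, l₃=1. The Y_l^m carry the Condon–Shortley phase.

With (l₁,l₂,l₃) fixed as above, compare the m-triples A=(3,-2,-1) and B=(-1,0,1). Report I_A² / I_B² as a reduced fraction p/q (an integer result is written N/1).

5/2

l's match ⇒ only the (l;m) 3-j factors differ between A and B.
A: triangle coeff Δ(3,2,1) = 1/105; Σ_t [0,0]: t=0:+1/48 = 1/48; (3j)²=1/7 [(3 2 1; 3 -2 -1)], sign=+1
B: triangle coeff Δ(3,2,1) = 1/105; Σ_t [2,2]: t=2:+1/8 = 1/8; (3j)²=2/35 [(3 2 1; -1 0 1)], sign=+1
I_A²/I_B² = (1/7)/(2/35) = 5/2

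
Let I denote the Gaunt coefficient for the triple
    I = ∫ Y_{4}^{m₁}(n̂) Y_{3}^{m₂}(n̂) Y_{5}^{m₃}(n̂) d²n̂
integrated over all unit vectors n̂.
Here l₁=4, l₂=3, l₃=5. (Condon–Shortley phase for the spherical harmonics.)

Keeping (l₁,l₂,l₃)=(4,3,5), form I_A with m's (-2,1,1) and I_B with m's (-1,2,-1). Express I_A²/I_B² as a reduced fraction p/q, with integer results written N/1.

1849/3125

l's match ⇒ only the (l;m) 3-j factors differ between A and B.
A: triangle coeff Δ(4,3,5) = 1/180180; Σ_t [0,2]: t=0:+1/34560 t=1:−1/720 t=2:+1/384 = 43/34560; (3j)²=1849/180180 [(4 3 5; -2 1 1)], sign=+1
B: triangle coeff Δ(4,3,5) = 1/180180; Σ_t [1,2]: t=1:−1/1152 t=2:+1/432 = 5/3456; (3j)²=625/36036 [(4 3 5; -1 2 -1)], sign=+1
I_A²/I_B² = (1849/180180)/(625/36036) = 1849/3125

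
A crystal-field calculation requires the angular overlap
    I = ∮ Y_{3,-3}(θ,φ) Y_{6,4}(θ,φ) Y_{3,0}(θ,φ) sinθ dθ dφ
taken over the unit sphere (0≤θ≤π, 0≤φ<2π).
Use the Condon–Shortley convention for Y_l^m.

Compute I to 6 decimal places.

-3 + 4 + 0 = 1 ≠ 0: azimuthal integral kills it; I = 0

0.000000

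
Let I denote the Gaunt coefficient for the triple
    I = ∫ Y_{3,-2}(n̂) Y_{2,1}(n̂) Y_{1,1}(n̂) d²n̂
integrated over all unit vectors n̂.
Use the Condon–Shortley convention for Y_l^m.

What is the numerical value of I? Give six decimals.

0.261169

Checks pass: Σm=0; 6 even; l₃=1∈[1,5].
(2·3+1)(2·2+1)(2·1+1) = 105
Δ: 4! 2! 0! / 7! → 1/105
sum: t=2:+1/4 = 1/4
3j²(3 2 1; 0 0 0) = Δ·Π!·Σ² = 3/35  (sign -1)
sum: t=3:−1/12 = -1/12
3j²(3 2 1; -2 1 1) = Δ·Π!·Σ² = 2/21  (sign -1)
combine: 4πI² = 105·3/35·2/21 = 6/7
take √, sign +1: I = 0.26116903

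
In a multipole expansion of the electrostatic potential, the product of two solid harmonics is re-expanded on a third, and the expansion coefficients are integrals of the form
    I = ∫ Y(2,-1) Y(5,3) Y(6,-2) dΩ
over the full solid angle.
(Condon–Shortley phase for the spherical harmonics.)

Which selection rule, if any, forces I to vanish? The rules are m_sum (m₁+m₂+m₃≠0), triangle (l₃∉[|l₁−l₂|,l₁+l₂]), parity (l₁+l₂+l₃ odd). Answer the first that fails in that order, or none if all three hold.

m₁+m₂+m₃ = -1 + 3 − 2 = 0  ✓
triangle: |2−5|=3 ≤ l₃=6 ≤ 2+5=7  ✓
parity: l₁+l₂+l₃ = 13 is odd  ✗

parity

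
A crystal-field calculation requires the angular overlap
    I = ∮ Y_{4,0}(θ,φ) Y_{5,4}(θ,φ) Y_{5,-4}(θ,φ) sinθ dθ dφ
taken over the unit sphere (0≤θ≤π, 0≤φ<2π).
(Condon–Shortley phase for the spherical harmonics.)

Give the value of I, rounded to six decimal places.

-0.130198

Checks pass: Σm=0; 14 even; l₃=5∈[1,9].
(2·4+1)(2·5+1)(2·5+1) = 1089
Δ: 4! 4! 6! / 15! → 1/3153150
sum: t=0:+1/69120 t=1:−1/1728 t=2:+1/576 t=3:−1/1728 t=4:+1/69120 = 7/11520
3j²(4 5 5; 0 0 0) = Δ·Π!·Σ² = 2/143  (sign -1)
sum: t=3:−1/25920 t=4:+1/69120 = -1/41472
3j²(4 5 5; 0 4 -4) = Δ·Π!·Σ² = 2/143  (sign +1)
combine: 4πI² = 1089·2/143·2/143 = 36/169
take √, sign -1: I = -0.13019760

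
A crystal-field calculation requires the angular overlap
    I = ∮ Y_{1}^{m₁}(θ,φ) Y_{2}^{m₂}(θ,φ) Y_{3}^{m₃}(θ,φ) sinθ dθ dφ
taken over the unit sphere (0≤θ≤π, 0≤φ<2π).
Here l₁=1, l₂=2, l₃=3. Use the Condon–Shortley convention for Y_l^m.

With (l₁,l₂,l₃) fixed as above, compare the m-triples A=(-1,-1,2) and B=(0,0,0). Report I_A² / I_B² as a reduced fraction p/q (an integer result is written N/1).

l's match ⇒ only the (l;m) 3-j factors differ between A and B.
A: triangle coeff Δ(1,2,3) = 1/105; Σ_t [0,0]: t=0:+1/12 = 1/12; (3j)²=2/21 [(1 2 3; -1 -1 2)], sign=-1
B: triangle coeff Δ(1,2,3) = 1/105; Σ_t [0,0]: t=0:+1/4 = 1/4; (3j)²=3/35 [(1 2 3; 0 0 0)], sign=-1
I_A²/I_B² = (2/21)/(3/35) = 10/9

10/9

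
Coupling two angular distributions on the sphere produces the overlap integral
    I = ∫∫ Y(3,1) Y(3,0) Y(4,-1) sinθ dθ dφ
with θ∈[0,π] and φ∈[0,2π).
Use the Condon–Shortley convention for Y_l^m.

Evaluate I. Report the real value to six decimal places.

m-sum 0 ✓  L=10 even ✓  0≤4≤6 ✓
Π(2lᵢ+1) = 7×7×9 = 441
triangle coeff Δ(3,3,4) = 1/34650
Σ_t [0,2]: t=0:+1/72 t=1:−1/16 t=2:+1/72 = -5/144
(3j)²=2/77 [(3 3 4; 0 0 0)], sign=-1
Σ_t [0,2]: t=0:+1/48 t=1:−1/24 t=2:+1/288 = -5/288
(3j)²=5/462 [(3 3 4; 1 0 -1)], sign=+1
⇒ 4πI² = 15/121
I = (-1)√(15/121/(4π)) = -0.09932258

-0.099323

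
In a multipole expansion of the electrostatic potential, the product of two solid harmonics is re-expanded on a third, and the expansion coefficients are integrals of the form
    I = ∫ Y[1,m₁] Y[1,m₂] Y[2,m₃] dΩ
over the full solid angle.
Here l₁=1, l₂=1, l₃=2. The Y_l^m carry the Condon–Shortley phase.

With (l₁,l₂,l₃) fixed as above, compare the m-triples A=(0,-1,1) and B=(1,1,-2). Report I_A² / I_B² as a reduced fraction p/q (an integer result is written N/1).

l's match ⇒ only the (l;m) 3-j factors differ between A and B.
A: triangle coeff Δ(1,1,2) = 1/30; Σ_t [0,0]: t=0:+1/2 = 1/2; (3j)²=1/10 [(1 1 2; 0 -1 1)], sign=-1
B: triangle coeff Δ(1,1,2) = 1/30; Σ_t [0,0]: t=0:+1/4 = 1/4; (3j)²=1/5 [(1 1 2; 1 1 -2)], sign=+1
I_A²/I_B² = (1/10)/(1/5) = 1/2

1/2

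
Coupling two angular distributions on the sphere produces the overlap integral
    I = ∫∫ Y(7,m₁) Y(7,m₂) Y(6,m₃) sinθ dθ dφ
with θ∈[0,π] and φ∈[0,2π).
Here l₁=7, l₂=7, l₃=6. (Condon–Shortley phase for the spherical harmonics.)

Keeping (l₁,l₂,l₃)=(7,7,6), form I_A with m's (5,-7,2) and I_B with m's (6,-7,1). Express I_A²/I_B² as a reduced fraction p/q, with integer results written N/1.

20/13

Shared (l₁,l₂,l₃)=(7,7,6): N and (l;000)² cancel in I_A²/I_B².
A: Δ = 8!·6!·6!/21! = 1/2444321880; Racah Σ t=0..0: t=0:+1/1393459200 = 1/1393459200; ⇒ 3j(7 7 6; 5 -7 2)² = 11/646, sgn +1
B: Δ = 8!·6!·6!/21! = 1/2444321880; Racah Σ t=0..0: t=0:+1/3483648000 = 1/3483648000; ⇒ 3j(7 7 6; 6 -7 1)² = 143/12920, sgn -1
I_A²/I_B² = (11/646)/(143/12920) = 20/13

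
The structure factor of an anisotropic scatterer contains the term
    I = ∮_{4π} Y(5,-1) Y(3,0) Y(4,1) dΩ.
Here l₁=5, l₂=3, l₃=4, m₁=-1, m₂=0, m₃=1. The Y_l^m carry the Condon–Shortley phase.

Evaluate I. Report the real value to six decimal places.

-0.115089

m-sum 0 ✓  L=12 even ✓  2≤4≤8 ✓
Π(2lᵢ+1) = 11×7×9 = 693
triangle coeff Δ(5,3,4) = 1/180180
Σ_t [1,3]: t=1:−1/576 t=2:+1/144 t=3:−1/576 = 1/288
(3j)²=20/1001 [(5 3 4; 0 0 0)], sign=+1
Σ_t [1,3]: t=1:−1/1440 t=2:+1/192 t=3:−1/432 = 19/8640
(3j)²=361/30030 [(5 3 4; -1 0 1)], sign=-1
⇒ 4πI² = 2166/13013
I = (-1)√(2166/13013/(4π)) = -0.11508947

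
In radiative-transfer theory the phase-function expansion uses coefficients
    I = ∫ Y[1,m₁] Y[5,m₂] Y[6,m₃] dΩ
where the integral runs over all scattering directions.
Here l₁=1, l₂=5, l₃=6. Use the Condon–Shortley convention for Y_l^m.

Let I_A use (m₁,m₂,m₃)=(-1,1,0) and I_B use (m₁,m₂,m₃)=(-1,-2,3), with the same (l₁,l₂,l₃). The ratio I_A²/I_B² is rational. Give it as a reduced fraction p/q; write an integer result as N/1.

5/12

l's match ⇒ only the (l;m) 3-j factors differ between A and B.
A: triangle coeff Δ(1,5,6) = 1/858; Σ_t [0,0]: t=0:+1/34560 = 1/34560; (3j)²=5/286 [(1 5 6; -1 1 0)], sign=+1
B: triangle coeff Δ(1,5,6) = 1/858; Σ_t [0,0]: t=0:+1/60480 = 1/60480; (3j)²=6/143 [(1 5 6; -1 -2 3)], sign=-1
I_A²/I_B² = (5/286)/(6/143) = 5/12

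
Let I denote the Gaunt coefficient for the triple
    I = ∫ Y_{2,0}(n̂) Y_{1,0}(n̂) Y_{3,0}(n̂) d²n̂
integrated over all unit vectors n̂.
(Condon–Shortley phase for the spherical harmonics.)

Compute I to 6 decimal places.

0.247767

Checks pass: Σm=0; 6 even; l₃=3∈[1,3].
(2·2+1)(2·1+1)(2·3+1) = 105
Δ: 0! 4! 2! / 7! → 1/105
sum: t=0:+1/4 = 1/4
3j²(2 1 3; 0 0 0) = Δ·Π!·Σ² = 3/35  (sign -1)
(m-triple is (0,0,0) — same symbol as above.)
combine: 4πI² = 105·3/35·3/35 = 27/35
take √, sign +1: I = 0.24776670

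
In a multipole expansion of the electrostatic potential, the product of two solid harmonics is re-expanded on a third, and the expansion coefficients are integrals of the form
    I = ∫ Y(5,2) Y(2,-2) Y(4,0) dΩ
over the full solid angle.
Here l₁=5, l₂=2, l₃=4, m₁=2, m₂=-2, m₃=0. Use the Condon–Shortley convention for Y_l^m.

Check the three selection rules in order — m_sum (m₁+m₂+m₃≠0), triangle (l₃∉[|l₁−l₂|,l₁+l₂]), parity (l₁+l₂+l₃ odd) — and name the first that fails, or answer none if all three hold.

Σmᵢ = 0  ✓
l₃∈[|l₁−l₂|,l₁+l₂]=[3,7], have l₃=4  ✓
Σlᵢ = 11 ⇒ odd  ✗

parity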